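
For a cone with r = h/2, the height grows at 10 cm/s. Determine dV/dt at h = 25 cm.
3125π/2 cm³/s

V = (1/3)π(h/2)²h = πh³/12
dV/dt = πh²/4 · 10
At h = 25: dV/dt = 3125π/2 cm³/s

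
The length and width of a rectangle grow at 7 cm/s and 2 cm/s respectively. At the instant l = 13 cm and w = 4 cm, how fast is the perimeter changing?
18 cm/s

P = 2(l + w)
dP/dt = 2(dl/dt + dw/dt) = 2(7 + 2) = 18 cm/s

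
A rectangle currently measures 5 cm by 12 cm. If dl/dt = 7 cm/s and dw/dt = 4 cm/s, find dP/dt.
22 cm/s

P = 2(l + w)
dP/dt = 2(dl/dt + dw/dt) = 2(7 + 4) = 22 cm/s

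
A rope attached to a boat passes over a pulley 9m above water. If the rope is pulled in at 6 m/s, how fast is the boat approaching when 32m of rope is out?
192√943/943 ≈ 6.252 m/s

rope² = x² + 9²
x = √(32² - 9²) = √943
dx/dt = (rope/x) · d(rope)/dt = (32/√943) · (-6) = -192√943/943 m/s
The boat approaches at 192√943/943 ≈ 6.252 m/s.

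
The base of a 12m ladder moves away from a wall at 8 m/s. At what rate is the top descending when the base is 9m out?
24√7/7 ≈ 9.071 m/s

x² + y² = 12²
2x·dx/dt + 2y·dy/dt = 0
dy/dt = -x/y · dx/dt = -9/(3√7) · 8 = -24√7/7 m/s
The top is descending at 24√7/7 ≈ 9.071 m/s.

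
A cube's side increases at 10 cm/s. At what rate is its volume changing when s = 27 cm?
21870 cm³/s

V = s³
dV/dt = 3s² · ds/dt = 3·27²·10 = 21870 cm³/s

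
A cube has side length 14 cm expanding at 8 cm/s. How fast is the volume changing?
4704 cm³/s

V = s³
dV/dt = 3s² · ds/dt = 3·14²·8 = 4704 cm³/s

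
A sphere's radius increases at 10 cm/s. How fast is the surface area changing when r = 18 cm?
1440π cm²/s

S = 4πr²
dS/dt = dS/dr · dr/dt = 8πr · 10
At r = 18: dS/dt = 1440π cm²/s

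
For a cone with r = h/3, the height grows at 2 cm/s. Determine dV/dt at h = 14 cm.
392π/9 cm³/s

V = (1/3)π(h/3)²h = πh³/27
dV/dt = πh²/9 · 2
At h = 14: dV/dt = 392π/9 cm³/s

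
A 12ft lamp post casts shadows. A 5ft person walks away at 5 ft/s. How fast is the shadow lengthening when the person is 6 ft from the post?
25/7 ft/s

By similar triangles: 12/(x+s) = 5/s
Solving: s = 5x/7
ds/dt = 5/7 · dx/dt = 5/7 · 5 = 25/7 ft/s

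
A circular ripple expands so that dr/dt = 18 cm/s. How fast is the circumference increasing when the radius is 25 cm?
36π cm/s

C = 2πr
dC/dt = 2π · dr/dt = 2π · 18 = 36π cm/s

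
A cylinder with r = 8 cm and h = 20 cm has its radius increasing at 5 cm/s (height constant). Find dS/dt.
360π cm²/s

S = 2πrh + 2πr² (lateral + bases)
dS/dt = (2πh + 4πr)·dr/dt = (2π·20 + 4π·8)·5
= 360π cm²/s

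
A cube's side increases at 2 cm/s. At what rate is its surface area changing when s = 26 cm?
624 cm²/s

A = 6s²
dA/dt = 12s · ds/dt = 12·26·2 = 624 cm²/s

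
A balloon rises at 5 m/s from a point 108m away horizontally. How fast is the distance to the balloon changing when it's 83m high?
415√18553/18553 ≈ 3.047 m/s

z² = 108² + y²
z = √(108² + 83²) = √18553
dz/dt = y/z · dy/dt = 83/√18553 · 5 = 415√18553/18553 ≈ 3.047 m/s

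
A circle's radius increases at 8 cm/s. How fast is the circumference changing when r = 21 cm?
16π cm/s

C = 2πr
dC/dt = 2π · dr/dt = 2π · 8 = 16π cm/s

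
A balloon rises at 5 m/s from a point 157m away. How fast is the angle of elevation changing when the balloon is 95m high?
0.023312 rad/s

tan(θ) = y/157
sec²(θ) · dθ/dt = (1/157) · dy/dt
dθ/dt = cos²(θ)/157 · 5 = 157/(157² + 95²) · 5
dθ/dt = 0.023312 rad/s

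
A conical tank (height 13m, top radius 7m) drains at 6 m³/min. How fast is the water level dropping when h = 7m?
1014/(2401π) ≈ 0.1344 m/min

r/h = 7/13, so r = (7/13)h
V = (1/3)πr²h = (1/3)π((7/13)h)²h = (49/507)πh³
dV/dh = (49/169)πh²
dh/dt = (dV/dt)/(dV/dh) = -6/((49/169)π·7²) = -1014/(2401π) m/min
The level is dropping at 1014/(2401π) ≈ 0.1344 m/min.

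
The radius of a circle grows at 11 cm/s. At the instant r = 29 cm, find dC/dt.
22π cm/s

C = 2πr
dC/dt = 2π · dr/dt = 2π · 11 = 22π cm/s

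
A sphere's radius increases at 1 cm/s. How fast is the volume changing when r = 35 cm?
4900π cm³/s

V = (4/3)πr³
dV/dt = dV/dr · dr/dt = 4πr² · 1
At r = 35: dV/dt = 4900π cm³/s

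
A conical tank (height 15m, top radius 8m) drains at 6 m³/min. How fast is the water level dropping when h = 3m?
75/(32π) ≈ 0.746 m/min

r/h = 8/15, so r = (8/15)h
V = (1/3)πr²h = (1/3)π((8/15)h)²h = (64/675)πh³
dV/dh = (64/225)πh²
dh/dt = (dV/dt)/(dV/dh) = -6/((64/225)π·3²) = -75/(32π) m/min
The level is dropping at 75/(32π) ≈ 0.746 m/min.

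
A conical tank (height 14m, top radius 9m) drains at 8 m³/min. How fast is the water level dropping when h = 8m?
49/(162π) ≈ 0.09628 m/min

r/h = 9/14, so r = (9/14)h
V = (1/3)πr²h = (1/3)π((9/14)h)²h = (27/196)πh³
dV/dh = (81/196)πh²
dh/dt = (dV/dt)/(dV/dh) = -8/((81/196)π·8²) = -49/(162π) m/min
The level is dropping at 49/(162π) ≈ 0.09628 m/min.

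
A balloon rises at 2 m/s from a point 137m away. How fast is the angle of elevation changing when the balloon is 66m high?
0.011849 rad/s

tan(θ) = y/137
sec²(θ) · dθ/dt = (1/137) · dy/dt
dθ/dt = cos²(θ)/137 · 2 = 137/(137² + 66²) · 2
dθ/dt = 0.011849 rad/s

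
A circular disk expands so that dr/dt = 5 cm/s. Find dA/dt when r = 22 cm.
220π cm²/s

A = πr²
dA/dt = 2πr · dr/dt = 2π(22)(5) = 220π cm²/s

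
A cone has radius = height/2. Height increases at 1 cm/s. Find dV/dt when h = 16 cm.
64π cm³/s

V = (1/3)π(h/2)²h = πh³/12
dV/dt = πh²/4 · 1
At h = 16: dV/dt = 64π cm³/s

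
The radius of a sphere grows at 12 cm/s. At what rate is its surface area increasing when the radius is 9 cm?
864π cm²/s

S = 4πr²
dS/dt = dS/dr · dr/dt = 8πr · 12
At r = 9: dS/dt = 864π cm²/s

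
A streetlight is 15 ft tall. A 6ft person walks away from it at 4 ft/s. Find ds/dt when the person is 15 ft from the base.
8/3 ft/s

By similar triangles: 15/(x+s) = 6/s
Solving: s = 6x/9
ds/dt = 6/9 · dx/dt = 2/3 · 4 = 8/3 ft/s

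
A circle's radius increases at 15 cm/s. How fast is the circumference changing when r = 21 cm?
30π cm/s

C = 2πr
dC/dt = 2π · dr/dt = 2π · 15 = 30π cm/s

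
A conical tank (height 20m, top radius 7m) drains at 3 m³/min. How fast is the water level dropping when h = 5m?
48/(49π) ≈ 0.3118 m/min

r/h = 7/20, so r = (7/20)h
V = (1/3)πr²h = (1/3)π((7/20)h)²h = (49/1200)πh³
dV/dh = (49/400)πh²
dh/dt = (dV/dt)/(dV/dh) = -3/((49/400)π·5²) = -48/(49π) m/min
The level is dropping at 48/(49π) ≈ 0.3118 m/min.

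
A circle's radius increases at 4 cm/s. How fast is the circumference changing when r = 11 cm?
8π cm/s

C = 2πr
dC/dt = 2π · dr/dt = 2π · 4 = 8π cm/s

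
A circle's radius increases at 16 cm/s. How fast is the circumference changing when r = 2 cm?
32π cm/s

C = 2πr
dC/dt = 2π · dr/dt = 2π · 16 = 32π cm/s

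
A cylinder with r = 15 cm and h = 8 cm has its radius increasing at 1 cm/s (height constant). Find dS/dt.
76π cm²/s

S = 2πrh + 2πr² (lateral + bases)
dS/dt = (2πh + 4πr)·dr/dt = (2π·8 + 4π·15)·1
= 76π cm²/s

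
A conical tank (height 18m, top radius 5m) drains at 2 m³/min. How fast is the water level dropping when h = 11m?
648/(3025π) ≈ 0.06819 m/min

r/h = 5/18, so r = (5/18)h
V = (1/3)πr²h = (1/3)π((5/18)h)²h = (25/972)πh³
dV/dh = (25/324)πh²
dh/dt = (dV/dt)/(dV/dh) = -2/((25/324)π·11²) = -648/(3025π) m/min
The level is dropping at 648/(3025π) ≈ 0.06819 m/min.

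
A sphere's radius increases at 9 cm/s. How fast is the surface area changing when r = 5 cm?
360π cm²/s

S = 4πr²
dS/dt = dS/dr · dr/dt = 8πr · 9
At r = 5: dS/dt = 360π cm²/s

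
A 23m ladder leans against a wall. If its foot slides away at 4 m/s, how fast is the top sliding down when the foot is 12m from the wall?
48√385/385 ≈ 2.446 m/s

x² + y² = 23²
2x·dx/dt + 2y·dy/dt = 0
dy/dt = -x/y · dx/dt = -12/√385 · 4 = -48√385/385 m/s
The top is descending at 48√385/385 ≈ 2.446 m/s.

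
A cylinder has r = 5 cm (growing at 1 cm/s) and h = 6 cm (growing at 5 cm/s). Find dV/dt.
185π cm³/s

V = πr²h
dV/dt = 2πrh·dr/dt + πr²·dh/dt
= 2π(5)(6)(1) + π(5)²(5)
= 185π cm³/s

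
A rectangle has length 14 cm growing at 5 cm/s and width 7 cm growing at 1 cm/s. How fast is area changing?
49 cm²/s

A = lw
dA/dt = w·dl/dt + l·dw/dt = 7·5 + 14·1 = 49 cm²/s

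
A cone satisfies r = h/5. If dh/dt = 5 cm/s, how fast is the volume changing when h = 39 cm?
1521π/5 cm³/s

V = (1/3)π(h/5)²h = πh³/75
dV/dt = πh²/25 · 5
At h = 39: dV/dt = 1521π/5 cm³/s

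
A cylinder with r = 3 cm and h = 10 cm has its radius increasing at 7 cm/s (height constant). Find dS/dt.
224π cm²/s

S = 2πrh + 2πr² (lateral + bases)
dS/dt = (2πh + 4πr)·dr/dt = (2π·10 + 4π·3)·7
= 224π cm²/s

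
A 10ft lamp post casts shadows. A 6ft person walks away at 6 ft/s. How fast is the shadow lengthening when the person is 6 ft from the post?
9 ft/s

By similar triangles: 10/(x+s) = 6/s
Solving: s = 6x/4
ds/dt = 6/4 · dx/dt = 3/2 · 6 = 9 ft/s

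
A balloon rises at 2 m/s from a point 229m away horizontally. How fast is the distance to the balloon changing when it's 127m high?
127√68570/34285 ≈ 0.97 m/s

z² = 229² + y²
z = √(229² + 127²) = √68570
dz/dt = y/z · dy/dt = 127/√68570 · 2 = 127√68570/34285 ≈ 0.97 m/s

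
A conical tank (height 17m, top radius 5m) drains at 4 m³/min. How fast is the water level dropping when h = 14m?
289/(1225π) ≈ 0.0751 m/min

r/h = 5/17, so r = (5/17)h
V = (1/3)πr²h = (1/3)π((5/17)h)²h = (25/867)πh³
dV/dh = (25/289)πh²
dh/dt = (dV/dt)/(dV/dh) = -4/((25/289)π·14²) = -289/(1225π) m/min
The level is dropping at 289/(1225π) ≈ 0.0751 m/min.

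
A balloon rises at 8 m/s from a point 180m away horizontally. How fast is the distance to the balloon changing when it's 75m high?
40/13 ≈ 3.077 m/s

z² = 180² + y²
z = √(180² + 75²) = 195
dz/dt = y/z · dy/dt = 75/195 · 8 = 40/13 ≈ 3.077 m/s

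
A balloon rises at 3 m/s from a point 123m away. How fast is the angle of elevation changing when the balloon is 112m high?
0.013334 rad/s

tan(θ) = y/123
sec²(θ) · dθ/dt = (1/123) · dy/dt
dθ/dt = cos²(θ)/123 · 3 = 123/(123² + 112²) · 3
dθ/dt = 0.013334 rad/s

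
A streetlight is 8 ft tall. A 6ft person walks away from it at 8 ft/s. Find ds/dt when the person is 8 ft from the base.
24 ft/s

By similar triangles: 8/(x+s) = 6/s
Solving: s = 6x/2
ds/dt = 6/2 · dx/dt = 3 · 8 = 24 ft/s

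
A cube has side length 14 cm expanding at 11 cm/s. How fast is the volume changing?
6468 cm³/s

V = s³
dV/dt = 3s² · ds/dt = 3·14²·11 = 6468 cm³/s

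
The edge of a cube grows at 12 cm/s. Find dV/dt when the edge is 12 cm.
5184 cm³/s

V = s³
dV/dt = 3s² · ds/dt = 3·12²·12 = 5184 cm³/s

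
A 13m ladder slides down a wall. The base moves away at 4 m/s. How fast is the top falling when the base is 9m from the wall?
9√22/11 ≈ 3.838 m/s

x² + y² = 13²
2x·dx/dt + 2y·dy/dt = 0
dy/dt = -x/y · dx/dt = -9/(2√22) · 4 = -9√22/11 m/s
The top is descending at 9√22/11 ≈ 3.838 m/s.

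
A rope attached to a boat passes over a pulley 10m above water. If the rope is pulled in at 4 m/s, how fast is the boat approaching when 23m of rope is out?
92√429/429 ≈ 4.442 m/s

rope² = x² + 10²
x = √(23² - 10²) = √429
dx/dt = (rope/x) · d(rope)/dt = (23/√429) · (-4) = -92√429/429 m/s
The boat approaches at 92√429/429 ≈ 4.442 m/s.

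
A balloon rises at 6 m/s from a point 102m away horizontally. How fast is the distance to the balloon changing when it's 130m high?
195√6826/3413 ≈ 4.72 m/s

z² = 102² + y²
z = √(102² + 130²) = 2√6826
dz/dt = y/z · dy/dt = 130/(2√6826) · 6 = 195√6826/3413 ≈ 4.72 m/s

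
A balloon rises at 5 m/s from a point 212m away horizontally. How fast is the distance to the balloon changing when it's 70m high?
175√12461/12461 ≈ 1.568 m/s

z² = 212² + y²
z = √(212² + 70²) = 2√12461
dz/dt = y/z · dy/dt = 70/(2√12461) · 5 = 175√12461/12461 ≈ 1.568 m/s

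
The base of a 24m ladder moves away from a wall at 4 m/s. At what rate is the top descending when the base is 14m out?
28√95/95 ≈ 2.873 m/s

x² + y² = 24²
2x·dx/dt + 2y·dy/dt = 0
dy/dt = -x/y · dx/dt = -14/(2√95) · 4 = -28√95/95 m/s
The top is descending at 28√95/95 ≈ 2.873 m/s.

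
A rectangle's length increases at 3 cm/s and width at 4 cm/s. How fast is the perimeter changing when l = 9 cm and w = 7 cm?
14 cm/s

P = 2(l + w)
dP/dt = 2(dl/dt + dw/dt) = 2(3 + 4) = 14 cm/s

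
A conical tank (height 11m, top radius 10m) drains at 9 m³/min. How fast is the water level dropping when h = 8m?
1089/(6400π) ≈ 0.05416 m/min

r/h = 10/11, so r = (10/11)h
V = (1/3)πr²h = (1/3)π((10/11)h)²h = (100/363)πh³
dV/dh = (100/121)πh²
dh/dt = (dV/dt)/(dV/dh) = -9/((100/121)π·8²) = -1089/(6400π) m/min
The level is dropping at 1089/(6400π) ≈ 0.05416 m/min.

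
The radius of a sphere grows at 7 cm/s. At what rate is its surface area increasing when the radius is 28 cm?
1568π cm²/s

S = 4πr²
dS/dt = dS/dr · dr/dt = 8πr · 7
At r = 28: dS/dt = 1568π cm²/s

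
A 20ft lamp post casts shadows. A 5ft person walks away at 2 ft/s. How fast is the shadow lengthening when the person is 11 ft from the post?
2/3 ft/s

By similar triangles: 20/(x+s) = 5/s
Solving: s = 5x/15
ds/dt = 5/15 · dx/dt = 1/3 · 2 = 2/3 ft/s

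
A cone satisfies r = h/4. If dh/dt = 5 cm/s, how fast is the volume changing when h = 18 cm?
405π/4 cm³/s

V = (1/3)π(h/4)²h = πh³/48
dV/dt = πh²/16 · 5
At h = 18: dV/dt = 405π/4 cm³/s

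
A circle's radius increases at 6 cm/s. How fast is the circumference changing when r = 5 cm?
12π cm/s

C = 2πr
dC/dt = 2π · dr/dt = 2π · 6 = 12π cm/s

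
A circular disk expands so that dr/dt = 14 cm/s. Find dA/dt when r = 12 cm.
336π cm²/s

A = πr²
dA/dt = 2πr · dr/dt = 2π(12)(14) = 336π cm²/s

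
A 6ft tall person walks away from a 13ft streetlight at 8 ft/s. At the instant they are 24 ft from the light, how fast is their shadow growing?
48/7 ft/s

By similar triangles: 13/(x+s) = 6/s
Solving: s = 6x/7
ds/dt = 6/7 · dx/dt = 6/7 · 8 = 48/7 ft/s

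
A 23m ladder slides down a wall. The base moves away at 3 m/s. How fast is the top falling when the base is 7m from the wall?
7√30/40 ≈ 0.9585 m/s

x² + y² = 23²
2x·dx/dt + 2y·dy/dt = 0
dy/dt = -x/y · dx/dt = -7/(4√30) · 3 = -7√30/40 m/s
The top is descending at 7√30/40 ≈ 0.9585 m/s.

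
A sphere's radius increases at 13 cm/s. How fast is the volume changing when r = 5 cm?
1300π cm³/s

V = (4/3)πr³
dV/dt = dV/dr · dr/dt = 4πr² · 13
At r = 5: dV/dt = 1300π cm³/s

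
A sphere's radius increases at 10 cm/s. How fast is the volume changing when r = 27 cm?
29160π cm³/s

V = (4/3)πr³
dV/dt = dV/dr · dr/dt = 4πr² · 10
At r = 27: dV/dt = 29160π cm³/s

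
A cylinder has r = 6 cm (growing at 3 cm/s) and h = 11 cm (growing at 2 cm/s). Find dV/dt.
468π cm³/s

V = πr²h
dV/dt = 2πrh·dr/dt + πr²·dh/dt
= 2π(6)(11)(3) + π(6)²(2)
= 468π cm³/s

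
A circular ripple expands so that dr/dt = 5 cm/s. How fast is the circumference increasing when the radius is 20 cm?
10π cm/s

C = 2πr
dC/dt = 2π · dr/dt = 2π · 5 = 10π cm/s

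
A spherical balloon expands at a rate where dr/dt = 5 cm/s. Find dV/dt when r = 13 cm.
3380π cm³/s

V = (4/3)πr³
dV/dt = dV/dr · dr/dt = 4πr² · 5
At r = 13: dV/dt = 3380π cm³/s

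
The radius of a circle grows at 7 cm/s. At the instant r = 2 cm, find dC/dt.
14π cm/s

C = 2πr
dC/dt = 2π · dr/dt = 2π · 7 = 14π cm/s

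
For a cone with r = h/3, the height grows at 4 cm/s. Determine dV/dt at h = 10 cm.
400π/9 cm³/s

V = (1/3)π(h/3)²h = πh³/27
dV/dt = πh²/9 · 4
At h = 10: dV/dt = 400π/9 cm³/s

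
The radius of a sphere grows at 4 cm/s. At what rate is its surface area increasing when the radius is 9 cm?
288π cm²/s

S = 4πr²
dS/dt = dS/dr · dr/dt = 8πr · 4
At r = 9: dS/dt = 288π cm²/s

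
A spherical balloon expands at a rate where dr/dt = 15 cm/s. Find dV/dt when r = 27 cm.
43740π cm³/s

V = (4/3)πr³
dV/dt = dV/dr · dr/dt = 4πr² · 15
At r = 27: dV/dt = 43740π cm³/s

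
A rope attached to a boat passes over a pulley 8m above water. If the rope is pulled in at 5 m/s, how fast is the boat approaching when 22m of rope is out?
11√105/21 ≈ 5.367 m/s

rope² = x² + 8²
x = √(22² - 8²) = 2√105
dx/dt = (rope/x) · d(rope)/dt = (22/(2√105)) · (-5) = -11√105/21 m/s
The boat approaches at 11√105/21 ≈ 5.367 m/s.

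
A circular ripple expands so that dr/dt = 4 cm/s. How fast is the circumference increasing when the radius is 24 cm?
8π cm/s

C = 2πr
dC/dt = 2π · dr/dt = 2π · 4 = 8π cm/s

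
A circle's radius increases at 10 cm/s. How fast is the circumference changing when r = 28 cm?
20π cm/s

C = 2πr
dC/dt = 2π · dr/dt = 2π · 10 = 20π cm/s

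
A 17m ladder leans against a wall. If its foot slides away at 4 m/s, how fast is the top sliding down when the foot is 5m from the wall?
5√66/33 ≈ 1.231 m/s

x² + y² = 17²
2x·dx/dt + 2y·dy/dt = 0
dy/dt = -x/y · dx/dt = -5/(2√66) · 4 = -5√66/33 m/s
The top is descending at 5√66/33 ≈ 1.231 m/s.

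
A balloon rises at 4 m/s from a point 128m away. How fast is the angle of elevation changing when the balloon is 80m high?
0.022472 rad/s

tan(θ) = y/128
sec²(θ) · dθ/dt = (1/128) · dy/dt
dθ/dt = cos²(θ)/128 · 4 = 128/(128² + 80²) · 4
dθ/dt = 0.022472 rad/s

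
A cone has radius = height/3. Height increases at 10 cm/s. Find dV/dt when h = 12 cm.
160π cm³/s

V = (1/3)π(h/3)²h = πh³/27
dV/dt = πh²/9 · 10
At h = 12: dV/dt = 160π cm³/s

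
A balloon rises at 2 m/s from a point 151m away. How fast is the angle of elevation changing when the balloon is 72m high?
0.010791 rad/s

tan(θ) = y/151
sec²(θ) · dθ/dt = (1/151) · dy/dt
dθ/dt = cos²(θ)/151 · 2 = 151/(151² + 72²) · 2
dθ/dt = 0.010791 rad/s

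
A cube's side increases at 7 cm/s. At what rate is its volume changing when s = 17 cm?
6069 cm³/s

V = s³
dV/dt = 3s² · ds/dt = 3·17²·7 = 6069 cm³/s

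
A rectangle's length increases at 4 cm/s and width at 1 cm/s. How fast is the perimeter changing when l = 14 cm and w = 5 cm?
10 cm/s

P = 2(l + w)
dP/dt = 2(dl/dt + dw/dt) = 2(4 + 1) = 10 cm/s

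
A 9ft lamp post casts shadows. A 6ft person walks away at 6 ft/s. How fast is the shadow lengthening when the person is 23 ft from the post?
12 ft/s

By similar triangles: 9/(x+s) = 6/s
Solving: s = 6x/3
ds/dt = 6/3 · dx/dt = 2 · 6 = 12 ft/s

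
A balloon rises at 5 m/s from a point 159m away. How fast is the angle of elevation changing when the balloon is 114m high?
0.02077 rad/s

tan(θ) = y/159
sec²(θ) · dθ/dt = (1/159) · dy/dt
dθ/dt = cos²(θ)/159 · 5 = 159/(159² + 114²) · 5
dθ/dt = 0.02077 rad/s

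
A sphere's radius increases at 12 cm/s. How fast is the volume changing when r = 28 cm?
37632π cm³/s

V = (4/3)πr³
dV/dt = dV/dr · dr/dt = 4πr² · 12
At r = 28: dV/dt = 37632π cm³/s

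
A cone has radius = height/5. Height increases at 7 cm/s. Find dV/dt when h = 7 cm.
343π/25 cm³/s

V = (1/3)π(h/5)²h = πh³/75
dV/dt = πh²/25 · 7
At h = 7: dV/dt = 343π/25 cm³/s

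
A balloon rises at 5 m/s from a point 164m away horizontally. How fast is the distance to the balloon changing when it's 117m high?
117√40585/8117 ≈ 2.904 m/s

z² = 164² + y²
z = √(164² + 117²) = √40585
dz/dt = y/z · dy/dt = 117/√40585 · 5 = 117√40585/8117 ≈ 2.904 m/s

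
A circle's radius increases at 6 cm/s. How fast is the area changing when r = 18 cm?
216π cm²/s

A = πr²
dA/dt = 2πr · dr/dt = 2π(18)(6) = 216π cm²/s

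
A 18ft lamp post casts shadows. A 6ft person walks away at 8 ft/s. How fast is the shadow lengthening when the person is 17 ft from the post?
4 ft/s

By similar triangles: 18/(x+s) = 6/s
Solving: s = 6x/12
ds/dt = 6/12 · dx/dt = 1/2 · 8 = 4 ft/s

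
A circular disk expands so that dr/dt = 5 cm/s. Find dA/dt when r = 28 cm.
280π cm²/s

A = πr²
dA/dt = 2πr · dr/dt = 2π(28)(5) = 280π cm²/s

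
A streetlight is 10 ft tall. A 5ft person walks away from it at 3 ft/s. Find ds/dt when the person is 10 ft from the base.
3 ft/s

By similar triangles: 10/(x+s) = 5/s
Solving: s = 5x/5
ds/dt = 5/5 · dx/dt = 1 · 3 = 3 ft/s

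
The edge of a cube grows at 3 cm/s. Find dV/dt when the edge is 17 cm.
2601 cm³/s

V = s³
dV/dt = 3s² · ds/dt = 3·17²·3 = 2601 cm³/s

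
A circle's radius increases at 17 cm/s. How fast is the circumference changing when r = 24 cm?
34π cm/s

C = 2πr
dC/dt = 2π · dr/dt = 2π · 17 = 34π cm/s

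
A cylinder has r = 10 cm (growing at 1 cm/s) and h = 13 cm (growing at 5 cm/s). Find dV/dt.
760π cm³/s

V = πr²h
dV/dt = 2πrh·dr/dt + πr²·dh/dt
= 2π(10)(13)(1) + π(10)²(5)
= 760π cm³/s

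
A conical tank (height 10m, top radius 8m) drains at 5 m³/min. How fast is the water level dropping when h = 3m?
125/(144π) ≈ 0.2763 m/min

r/h = 8/10, so r = (4/5)h
V = (1/3)πr²h = (1/3)π((4/5)h)²h = (16/75)πh³
dV/dh = (16/25)πh²
dh/dt = (dV/dt)/(dV/dh) = -5/((16/25)π·3²) = -125/(144π) m/min
The level is dropping at 125/(144π) ≈ 0.2763 m/min.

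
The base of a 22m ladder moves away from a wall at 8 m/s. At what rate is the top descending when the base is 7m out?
56√435/435 ≈ 2.685 m/s

x² + y² = 22²
2x·dx/dt + 2y·dy/dt = 0
dy/dt = -x/y · dx/dt = -7/√435 · 8 = -56√435/435 m/s
The top is descending at 56√435/435 ≈ 2.685 m/s.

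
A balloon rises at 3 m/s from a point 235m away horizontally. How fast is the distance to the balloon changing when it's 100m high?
60√2609/2609 ≈ 1.175 m/s

z² = 235² + y²
z = √(235² + 100²) = 5√2609
dz/dt = y/z · dy/dt = 100/(5√2609) · 3 = 60√2609/2609 ≈ 1.175 m/s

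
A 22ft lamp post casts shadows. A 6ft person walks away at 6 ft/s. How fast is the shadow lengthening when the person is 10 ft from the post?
9/4 ft/s

By similar triangles: 22/(x+s) = 6/s
Solving: s = 6x/16
ds/dt = 6/16 · dx/dt = 3/8 · 6 = 9/4 ft/s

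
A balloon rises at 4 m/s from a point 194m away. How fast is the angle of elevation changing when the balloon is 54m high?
0.019136 rad/s

tan(θ) = y/194
sec²(θ) · dθ/dt = (1/194) · dy/dt
dθ/dt = cos²(θ)/194 · 4 = 194/(194² + 54²) · 4
dθ/dt = 0.019136 rad/s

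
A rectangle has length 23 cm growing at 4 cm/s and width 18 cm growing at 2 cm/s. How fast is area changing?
118 cm²/s

A = lw
dA/dt = w·dl/dt + l·dw/dt = 18·4 + 23·2 = 118 cm²/s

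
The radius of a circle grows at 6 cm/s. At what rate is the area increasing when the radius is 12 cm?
144π cm²/s

A = πr²
dA/dt = 2πr · dr/dt = 2π(12)(6) = 144π cm²/s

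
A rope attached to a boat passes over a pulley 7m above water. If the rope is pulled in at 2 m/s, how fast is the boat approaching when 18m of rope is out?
36√11/55 ≈ 2.171 m/s

rope² = x² + 7²
x = √(18² - 7²) = 5√11
dx/dt = (rope/x) · d(rope)/dt = (18/(5√11)) · (-2) = -36√11/55 m/s
The boat approaches at 36√11/55 ≈ 2.171 m/s.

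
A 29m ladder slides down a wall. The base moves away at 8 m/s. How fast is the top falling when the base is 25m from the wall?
50√6/9 ≈ 13.61 m/s

x² + y² = 29²
2x·dx/dt + 2y·dy/dt = 0
dy/dt = -x/y · dx/dt = -25/(6√6) · 8 = -50√6/9 m/s
The top is descending at 50√6/9 ≈ 13.61 m/s.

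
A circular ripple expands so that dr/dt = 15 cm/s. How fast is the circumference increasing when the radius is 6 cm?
30π cm/s

C = 2πr
dC/dt = 2π · dr/dt = 2π · 15 = 30π cm/s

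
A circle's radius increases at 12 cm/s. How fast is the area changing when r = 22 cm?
528π cm²/s

A = πr²
dA/dt = 2πr · dr/dt = 2π(22)(12) = 528π cm²/s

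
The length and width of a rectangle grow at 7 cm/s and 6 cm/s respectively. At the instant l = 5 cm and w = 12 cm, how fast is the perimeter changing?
26 cm/s

P = 2(l + w)
dP/dt = 2(dl/dt + dw/dt) = 2(7 + 6) = 26 cm/s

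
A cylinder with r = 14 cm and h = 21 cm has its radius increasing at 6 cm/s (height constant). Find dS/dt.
588π cm²/s

S = 2πrh + 2πr² (lateral + bases)
dS/dt = (2πh + 4πr)·dr/dt = (2π·21 + 4π·14)·6
= 588π cm²/s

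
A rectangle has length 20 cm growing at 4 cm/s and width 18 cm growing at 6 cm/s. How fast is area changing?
192 cm²/s

A = lw
dA/dt = w·dl/dt + l·dw/dt = 18·4 + 20·6 = 192 cm²/s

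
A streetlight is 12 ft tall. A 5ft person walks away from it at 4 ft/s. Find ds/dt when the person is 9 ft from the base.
20/7 ft/s

By similar triangles: 12/(x+s) = 5/s
Solving: s = 5x/7
ds/dt = 5/7 · dx/dt = 5/7 · 4 = 20/7 ft/s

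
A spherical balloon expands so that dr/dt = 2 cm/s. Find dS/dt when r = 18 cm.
288π cm²/s

S = 4πr²
dS/dt = dS/dr · dr/dt = 8πr · 2
At r = 18: dS/dt = 288π cm²/s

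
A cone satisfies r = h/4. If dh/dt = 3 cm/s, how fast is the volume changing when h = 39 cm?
4563π/16 cm³/s

V = (1/3)π(h/4)²h = πh³/48
dV/dt = πh²/16 · 3
At h = 39: dV/dt = 4563π/16 cm³/s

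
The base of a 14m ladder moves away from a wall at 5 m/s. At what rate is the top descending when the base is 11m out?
11√3/3 ≈ 6.351 m/s

x² + y² = 14²
2x·dx/dt + 2y·dy/dt = 0
dy/dt = -x/y · dx/dt = -11/(5√3) · 5 = -11√3/3 m/s
The top is descending at 11√3/3 ≈ 6.351 m/s.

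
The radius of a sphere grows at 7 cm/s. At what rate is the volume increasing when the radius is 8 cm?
1792π cm³/s

V = (4/3)πr³
dV/dt = dV/dr · dr/dt = 4πr² · 7
At r = 8: dV/dt = 1792π cm³/s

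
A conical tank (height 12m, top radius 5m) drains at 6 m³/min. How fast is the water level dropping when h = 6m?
24/(25π) ≈ 0.3056 m/min

r/h = 5/12, so r = (5/12)h
V = (1/3)πr²h = (1/3)π((5/12)h)²h = (25/432)πh³
dV/dh = (25/144)πh²
dh/dt = (dV/dt)/(dV/dh) = -6/((25/144)π·6²) = -24/(25π) m/min
The level is dropping at 24/(25π) ≈ 0.3056 m/min.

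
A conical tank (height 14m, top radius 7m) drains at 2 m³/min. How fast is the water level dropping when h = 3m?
8/(9π) ≈ 0.2829 m/min

r/h = 7/14, so r = (1/2)h
V = (1/3)πr²h = (1/3)π((1/2)h)²h = (1/12)πh³
dV/dh = (1/4)πh²
dh/dt = (dV/dt)/(dV/dh) = -2/((1/4)π·3²) = -8/(9π) m/min
The level is dropping at 8/(9π) ≈ 0.2829 m/min.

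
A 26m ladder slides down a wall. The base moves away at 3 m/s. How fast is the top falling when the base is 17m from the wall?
17√43/43 ≈ 2.592 m/s

x² + y² = 26²
2x·dx/dt + 2y·dy/dt = 0
dy/dt = -x/y · dx/dt = -17/(3√43) · 3 = -17√43/43 m/s
The top is descending at 17√43/43 ≈ 2.592 m/s.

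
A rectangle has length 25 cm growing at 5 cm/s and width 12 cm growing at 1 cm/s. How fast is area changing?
85 cm²/s

A = lw
dA/dt = w·dl/dt + l·dw/dt = 12·5 + 25·1 = 85 cm²/s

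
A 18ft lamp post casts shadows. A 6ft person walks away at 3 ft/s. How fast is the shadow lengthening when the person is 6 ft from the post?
3/2 ft/s

By similar triangles: 18/(x+s) = 6/s
Solving: s = 6x/12
ds/dt = 6/12 · dx/dt = 1/2 · 3 = 3/2 ft/s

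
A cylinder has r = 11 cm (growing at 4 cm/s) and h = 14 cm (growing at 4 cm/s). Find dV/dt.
1716π cm³/s

V = πr²h
dV/dt = 2πrh·dr/dt + πr²·dh/dt
= 2π(11)(14)(4) + π(11)²(4)
= 1716π cm³/s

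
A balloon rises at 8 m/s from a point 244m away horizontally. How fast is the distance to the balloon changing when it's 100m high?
100√4346/2173 ≈ 3.034 m/s

z² = 244² + y²
z = √(244² + 100²) = 4√4346
dz/dt = y/z · dy/dt = 100/(4√4346) · 8 = 100√4346/2173 ≈ 3.034 m/s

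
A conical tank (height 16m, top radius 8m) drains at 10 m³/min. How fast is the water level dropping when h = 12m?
5/(18π) ≈ 0.08842 m/min

r/h = 8/16, so r = (1/2)h
V = (1/3)πr²h = (1/3)π((1/2)h)²h = (1/12)πh³
dV/dh = (1/4)πh²
dh/dt = (dV/dt)/(dV/dh) = -10/((1/4)π·12²) = -5/(18π) m/min
The level is dropping at 5/(18π) ≈ 0.08842 m/min.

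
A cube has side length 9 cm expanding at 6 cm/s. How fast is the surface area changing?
648 cm²/s

A = 6s²
dA/dt = 12s · ds/dt = 12·9·6 = 648 cm²/s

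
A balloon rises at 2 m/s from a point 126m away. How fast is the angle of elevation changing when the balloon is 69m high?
0.012211 rad/s

tan(θ) = y/126
sec²(θ) · dθ/dt = (1/126) · dy/dt
dθ/dt = cos²(θ)/126 · 2 = 126/(126² + 69²) · 2
dθ/dt = 0.012211 rad/s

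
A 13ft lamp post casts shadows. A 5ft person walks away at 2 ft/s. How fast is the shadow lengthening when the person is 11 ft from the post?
5/4 ft/s

By similar triangles: 13/(x+s) = 5/s
Solving: s = 5x/8
ds/dt = 5/8 · dx/dt = 5/8 · 2 = 5/4 ft/s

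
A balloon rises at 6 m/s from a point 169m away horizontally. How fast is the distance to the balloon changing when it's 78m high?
36√205/205 ≈ 2.514 m/s

z² = 169² + y²
z = √(169² + 78²) = 13√205
dz/dt = y/z · dy/dt = 78/(13√205) · 6 = 36√205/205 ≈ 2.514 m/s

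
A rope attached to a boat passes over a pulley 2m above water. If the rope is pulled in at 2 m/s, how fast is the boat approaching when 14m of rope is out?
7√3/6 ≈ 2.021 m/s

rope² = x² + 2²
x = √(14² - 2²) = 8√3
dx/dt = (rope/x) · d(rope)/dt = (14/(8√3)) · (-2) = -7√3/6 m/s
The boat approaches at 7√3/6 ≈ 2.021 m/s.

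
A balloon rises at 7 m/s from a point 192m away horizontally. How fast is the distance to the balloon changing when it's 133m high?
931√54553/54553 ≈ 3.986 m/s

z² = 192² + y²
z = √(192² + 133²) = √54553
dz/dt = y/z · dy/dt = 133/√54553 · 7 = 931√54553/54553 ≈ 3.986 m/s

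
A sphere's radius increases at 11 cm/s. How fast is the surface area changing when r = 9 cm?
792π cm²/s

S = 4πr²
dS/dt = dS/dr · dr/dt = 8πr · 11
At r = 9: dS/dt = 792π cm²/s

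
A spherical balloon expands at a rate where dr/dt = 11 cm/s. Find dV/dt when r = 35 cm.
53900π cm³/s

V = (4/3)πr³
dV/dt = dV/dr · dr/dt = 4πr² · 11
At r = 35: dV/dt = 53900π cm³/s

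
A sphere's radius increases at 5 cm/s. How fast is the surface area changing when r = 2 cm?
80π cm²/s

S = 4πr²
dS/dt = dS/dr · dr/dt = 8πr · 5
At r = 2: dS/dt = 80π cm²/s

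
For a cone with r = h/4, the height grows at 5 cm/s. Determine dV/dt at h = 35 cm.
6125π/16 cm³/s

V = (1/3)π(h/4)²h = πh³/48
dV/dt = πh²/16 · 5
At h = 35: dV/dt = 6125π/16 cm³/s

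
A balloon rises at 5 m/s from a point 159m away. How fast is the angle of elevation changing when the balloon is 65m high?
0.026944 rad/s

tan(θ) = y/159
sec²(θ) · dθ/dt = (1/159) · dy/dt
dθ/dt = cos²(θ)/159 · 5 = 159/(159² + 65²) · 5
dθ/dt = 0.026944 rad/s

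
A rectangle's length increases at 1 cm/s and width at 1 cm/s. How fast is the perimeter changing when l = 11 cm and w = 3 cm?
4 cm/s

P = 2(l + w)
dP/dt = 2(dl/dt + dw/dt) = 2(1 + 1) = 4 cm/s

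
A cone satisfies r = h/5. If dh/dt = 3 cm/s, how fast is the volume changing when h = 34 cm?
3468π/25 cm³/s

V = (1/3)π(h/5)²h = πh³/75
dV/dt = πh²/25 · 3
At h = 34: dV/dt = 3468π/25 cm³/s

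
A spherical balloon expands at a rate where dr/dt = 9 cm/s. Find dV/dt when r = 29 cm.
30276π cm³/s

V = (4/3)πr³
dV/dt = dV/dr · dr/dt = 4πr² · 9
At r = 29: dV/dt = 30276π cm³/s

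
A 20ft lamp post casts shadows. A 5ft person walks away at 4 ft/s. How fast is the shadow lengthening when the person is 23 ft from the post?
4/3 ft/s

By similar triangles: 20/(x+s) = 5/s
Solving: s = 5x/15
ds/dt = 5/15 · dx/dt = 1/3 · 4 = 4/3 ft/s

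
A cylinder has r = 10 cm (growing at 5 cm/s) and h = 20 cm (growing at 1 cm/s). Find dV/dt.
2100π cm³/s

V = πr²h
dV/dt = 2πrh·dr/dt + πr²·dh/dt
= 2π(10)(20)(5) + π(10)²(1)
= 2100π cm³/s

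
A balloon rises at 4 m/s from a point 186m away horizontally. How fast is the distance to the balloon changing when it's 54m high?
18√1042/521 ≈ 1.115 m/s

z² = 186² + y²
z = √(186² + 54²) = 6√1042
dz/dt = y/z · dy/dt = 54/(6√1042) · 4 = 18√1042/521 ≈ 1.115 m/s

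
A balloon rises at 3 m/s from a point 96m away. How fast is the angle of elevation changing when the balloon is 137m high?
0.010291 rad/s

tan(θ) = y/96
sec²(θ) · dθ/dt = (1/96) · dy/dt
dθ/dt = cos²(θ)/96 · 3 = 96/(96² + 137²) · 3
dθ/dt = 0.010291 rad/s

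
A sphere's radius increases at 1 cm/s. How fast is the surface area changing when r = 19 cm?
152π cm²/s

S = 4πr²
dS/dt = dS/dr · dr/dt = 8πr · 1
At r = 19: dS/dt = 152π cm²/s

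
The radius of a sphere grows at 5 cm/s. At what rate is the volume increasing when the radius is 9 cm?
1620π cm³/s

V = (4/3)πr³
dV/dt = dV/dr · dr/dt = 4πr² · 5
At r = 9: dV/dt = 1620π cm³/s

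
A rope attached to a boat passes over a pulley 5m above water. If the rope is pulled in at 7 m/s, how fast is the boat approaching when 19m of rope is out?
19√21/12 ≈ 7.256 m/s

rope² = x² + 5²
x = √(19² - 5²) = 4√21
dx/dt = (rope/x) · d(rope)/dt = (19/(4√21)) · (-7) = -19√21/12 m/s
The boat approaches at 19√21/12 ≈ 7.256 m/s.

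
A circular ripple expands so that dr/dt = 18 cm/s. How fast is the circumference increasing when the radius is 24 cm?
36π cm/s

C = 2πr
dC/dt = 2π · dr/dt = 2π · 18 = 36π cm/s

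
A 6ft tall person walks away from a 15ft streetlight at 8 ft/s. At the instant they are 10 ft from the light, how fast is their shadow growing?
16/3 ft/s

By similar triangles: 15/(x+s) = 6/s
Solving: s = 6x/9
ds/dt = 6/9 · dx/dt = 2/3 · 8 = 16/3 ft/s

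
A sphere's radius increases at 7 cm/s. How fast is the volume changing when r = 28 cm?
21952π cm³/s

V = (4/3)πr³
dV/dt = dV/dr · dr/dt = 4πr² · 7
At r = 28: dV/dt = 21952π cm³/s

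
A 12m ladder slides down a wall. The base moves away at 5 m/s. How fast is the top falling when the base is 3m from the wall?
√15/3 ≈ 1.291 m/s

x² + y² = 12²
2x·dx/dt + 2y·dy/dt = 0
dy/dt = -x/y · dx/dt = -3/(3√15) · 5 = -√15/3 m/s
The top is descending at √15/3 ≈ 1.291 m/s.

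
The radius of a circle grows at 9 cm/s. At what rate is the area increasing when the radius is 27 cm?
486π cm²/s

A = πr²
dA/dt = 2πr · dr/dt = 2π(27)(9) = 486π cm²/s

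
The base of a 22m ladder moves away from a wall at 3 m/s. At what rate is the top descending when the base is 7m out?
7√435/145 ≈ 1.007 m/s

x² + y² = 22²
2x·dx/dt + 2y·dy/dt = 0
dy/dt = -x/y · dx/dt = -7/√435 · 3 = -7√435/145 m/s
The top is descending at 7√435/145 ≈ 1.007 m/s.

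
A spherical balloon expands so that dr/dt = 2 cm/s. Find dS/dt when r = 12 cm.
192π cm²/s

S = 4πr²
dS/dt = dS/dr · dr/dt = 8πr · 2
At r = 12: dS/dt = 192π cm²/s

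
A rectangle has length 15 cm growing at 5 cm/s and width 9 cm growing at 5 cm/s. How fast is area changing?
120 cm²/s

A = lw
dA/dt = w·dl/dt + l·dw/dt = 9·5 + 15·5 = 120 cm²/s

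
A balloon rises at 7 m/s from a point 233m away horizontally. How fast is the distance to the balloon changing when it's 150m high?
1050√76789/76789 ≈ 3.789 m/s

z² = 233² + y²
z = √(233² + 150²) = √76789
dz/dt = y/z · dy/dt = 150/√76789 · 7 = 1050√76789/76789 ≈ 3.789 m/s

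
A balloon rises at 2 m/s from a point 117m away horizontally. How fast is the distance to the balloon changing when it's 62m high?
124√17533/17533 ≈ 0.9365 m/s

z² = 117² + y²
z = √(117² + 62²) = √17533
dz/dt = y/z · dy/dt = 62/√17533 · 2 = 124√17533/17533 ≈ 0.9365 m/s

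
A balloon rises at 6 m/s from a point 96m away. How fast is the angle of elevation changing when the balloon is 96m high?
0.03125 rad/s

tan(θ) = y/96
sec²(θ) · dθ/dt = (1/96) · dy/dt
dθ/dt = cos²(θ)/96 · 6 = 96/(96² + 96²) · 6
dθ/dt = 0.03125 rad/s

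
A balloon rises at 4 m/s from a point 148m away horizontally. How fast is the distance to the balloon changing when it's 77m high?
308√27833/27833 ≈ 1.846 m/s

z² = 148² + y²
z = √(148² + 77²) = √27833
dz/dt = y/z · dy/dt = 77/√27833 · 4 = 308√27833/27833 ≈ 1.846 m/s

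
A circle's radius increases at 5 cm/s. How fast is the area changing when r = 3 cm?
30π cm²/s

A = πr²
dA/dt = 2πr · dr/dt = 2π(3)(5) = 30π cm²/s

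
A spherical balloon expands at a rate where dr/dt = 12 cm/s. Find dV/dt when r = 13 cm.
8112π cm³/s

V = (4/3)πr³
dV/dt = dV/dr · dr/dt = 4πr² · 12
At r = 13: dV/dt = 8112π cm³/s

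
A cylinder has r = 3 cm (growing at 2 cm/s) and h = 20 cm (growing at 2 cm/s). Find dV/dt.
258π cm³/s

V = πr²h
dV/dt = 2πrh·dr/dt + πr²·dh/dt
= 2π(3)(20)(2) + π(3)²(2)
= 258π cm³/s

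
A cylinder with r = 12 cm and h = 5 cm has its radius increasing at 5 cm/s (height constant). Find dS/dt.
290π cm²/s

S = 2πrh + 2πr² (lateral + bases)
dS/dt = (2πh + 4πr)·dr/dt = (2π·5 + 4π·12)·5
= 290π cm²/s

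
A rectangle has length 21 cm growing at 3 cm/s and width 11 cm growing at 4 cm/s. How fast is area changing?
117 cm²/s

A = lw
dA/dt = w·dl/dt + l·dw/dt = 11·3 + 21·4 = 117 cm²/s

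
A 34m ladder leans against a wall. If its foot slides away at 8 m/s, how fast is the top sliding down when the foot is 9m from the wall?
72√43/215 ≈ 2.196 m/s

x² + y² = 34²
2x·dx/dt + 2y·dy/dt = 0
dy/dt = -x/y · dx/dt = -9/(5√43) · 8 = -72√43/215 m/s
The top is descending at 72√43/215 ≈ 2.196 m/s.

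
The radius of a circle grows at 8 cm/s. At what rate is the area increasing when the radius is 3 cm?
48π cm²/s

A = πr²
dA/dt = 2πr · dr/dt = 2π(3)(8) = 48π cm²/s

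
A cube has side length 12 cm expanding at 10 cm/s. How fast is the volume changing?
4320 cm³/s

V = s³
dV/dt = 3s² · ds/dt = 3·12²·10 = 4320 cm³/s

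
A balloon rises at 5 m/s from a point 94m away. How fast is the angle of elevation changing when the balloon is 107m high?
0.02317 rad/s

tan(θ) = y/94
sec²(θ) · dθ/dt = (1/94) · dy/dt
dθ/dt = cos²(θ)/94 · 5 = 94/(94² + 107²) · 5
dθ/dt = 0.02317 rad/s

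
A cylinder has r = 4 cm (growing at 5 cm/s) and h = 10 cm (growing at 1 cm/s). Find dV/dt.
416π cm³/s

V = πr²h
dV/dt = 2πrh·dr/dt + πr²·dh/dt
= 2π(4)(10)(5) + π(4)²(1)
= 416π cm³/s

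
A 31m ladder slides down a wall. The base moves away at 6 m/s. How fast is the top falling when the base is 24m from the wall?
144√385/385 ≈ 7.339 m/s

x² + y² = 31²
2x·dx/dt + 2y·dy/dt = 0
dy/dt = -x/y · dx/dt = -24/√385 · 6 = -144√385/385 m/s
The top is descending at 144√385/385 ≈ 7.339 m/s.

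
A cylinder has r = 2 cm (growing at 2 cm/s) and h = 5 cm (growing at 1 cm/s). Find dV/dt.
44π cm³/s

V = πr²h
dV/dt = 2πrh·dr/dt + πr²·dh/dt
= 2π(2)(5)(2) + π(2)²(1)
= 44π cm³/s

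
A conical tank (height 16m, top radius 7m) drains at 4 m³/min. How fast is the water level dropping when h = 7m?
1024/(2401π) ≈ 0.1358 m/min

r/h = 7/16, so r = (7/16)h
V = (1/3)πr²h = (1/3)π((7/16)h)²h = (49/768)πh³
dV/dh = (49/256)πh²
dh/dt = (dV/dt)/(dV/dh) = -4/((49/256)π·7²) = -1024/(2401π) m/min
The level is dropping at 1024/(2401π) ≈ 0.1358 m/min.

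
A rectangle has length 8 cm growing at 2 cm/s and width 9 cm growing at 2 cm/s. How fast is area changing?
34 cm²/s

A = lw
dA/dt = w·dl/dt + l·dw/dt = 9·2 + 8·2 = 34 cm²/s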